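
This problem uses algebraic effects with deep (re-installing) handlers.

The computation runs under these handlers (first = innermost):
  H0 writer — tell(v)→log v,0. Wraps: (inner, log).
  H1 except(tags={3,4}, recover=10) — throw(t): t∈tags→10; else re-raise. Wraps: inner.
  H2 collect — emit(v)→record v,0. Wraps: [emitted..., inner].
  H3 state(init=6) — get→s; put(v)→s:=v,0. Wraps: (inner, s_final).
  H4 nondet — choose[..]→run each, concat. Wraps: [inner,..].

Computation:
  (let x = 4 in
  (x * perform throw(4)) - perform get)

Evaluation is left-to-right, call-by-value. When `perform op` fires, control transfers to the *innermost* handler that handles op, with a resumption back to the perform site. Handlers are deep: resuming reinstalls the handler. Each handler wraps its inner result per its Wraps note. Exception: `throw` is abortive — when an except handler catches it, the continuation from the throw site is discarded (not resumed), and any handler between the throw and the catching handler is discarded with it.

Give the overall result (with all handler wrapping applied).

Step-by-step:
throw(4) @ H1 caught ⇒ 10
H2 returns [10]
H3 returns ([10], 6)
H4 returns [([10], 6)]
= [([10], 6)]

Answer: [([10], 6)]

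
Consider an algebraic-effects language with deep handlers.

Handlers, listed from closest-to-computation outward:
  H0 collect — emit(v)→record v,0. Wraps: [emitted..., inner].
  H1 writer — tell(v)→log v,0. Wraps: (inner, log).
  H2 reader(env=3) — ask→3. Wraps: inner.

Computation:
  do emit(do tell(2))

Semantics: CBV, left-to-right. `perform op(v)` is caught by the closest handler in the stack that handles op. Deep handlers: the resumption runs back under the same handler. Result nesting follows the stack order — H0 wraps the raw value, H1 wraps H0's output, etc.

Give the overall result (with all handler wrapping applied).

Working:
tell(2) @ H1 ⇒ log+=2
emit(0) @ H0 ⇒ out+=0
H0 returns [0, 0]
H1 returns ([0, 0], (2))
H2 returns ([0, 0], (2))
= ([0, 0], (2))

Answer: ([0, 0], (2))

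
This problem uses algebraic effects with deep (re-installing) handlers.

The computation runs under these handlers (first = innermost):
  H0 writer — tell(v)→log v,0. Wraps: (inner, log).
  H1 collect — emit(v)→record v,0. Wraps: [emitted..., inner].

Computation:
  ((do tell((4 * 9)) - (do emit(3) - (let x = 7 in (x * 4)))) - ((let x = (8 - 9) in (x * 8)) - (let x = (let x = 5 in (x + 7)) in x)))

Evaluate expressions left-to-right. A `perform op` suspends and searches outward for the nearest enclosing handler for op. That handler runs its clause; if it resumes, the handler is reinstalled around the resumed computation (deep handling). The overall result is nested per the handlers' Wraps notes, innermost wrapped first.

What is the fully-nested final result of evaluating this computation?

Step-by-step:
tell(36) @ H0 ⇒ log+=36
emit(3) @ H1 ⇒ out+=3
H0 returns (48, (36))
H1 returns [3, (48, (36))]
= [3, (48, (36))]

Answer: [3, (48, (36))]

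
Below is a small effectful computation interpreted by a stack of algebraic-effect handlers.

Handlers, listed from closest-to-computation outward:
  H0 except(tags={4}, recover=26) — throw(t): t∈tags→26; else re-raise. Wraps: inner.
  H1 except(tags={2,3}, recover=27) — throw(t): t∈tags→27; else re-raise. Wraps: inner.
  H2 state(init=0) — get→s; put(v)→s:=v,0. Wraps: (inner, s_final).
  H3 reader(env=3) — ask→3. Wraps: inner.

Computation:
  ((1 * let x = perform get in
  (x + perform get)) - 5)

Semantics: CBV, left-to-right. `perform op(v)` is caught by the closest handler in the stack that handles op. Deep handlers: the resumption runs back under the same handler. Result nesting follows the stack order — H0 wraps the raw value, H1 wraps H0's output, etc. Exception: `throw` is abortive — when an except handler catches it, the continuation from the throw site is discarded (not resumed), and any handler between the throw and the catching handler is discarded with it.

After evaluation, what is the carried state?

Answer: 0

Working:
get @ H2 ⇒ 0
get @ H2 ⇒ 0
H0 returns -5
H1 returns -5
H2 returns (-5, 0)
H3 returns (-5, 0)
= (-5, 0)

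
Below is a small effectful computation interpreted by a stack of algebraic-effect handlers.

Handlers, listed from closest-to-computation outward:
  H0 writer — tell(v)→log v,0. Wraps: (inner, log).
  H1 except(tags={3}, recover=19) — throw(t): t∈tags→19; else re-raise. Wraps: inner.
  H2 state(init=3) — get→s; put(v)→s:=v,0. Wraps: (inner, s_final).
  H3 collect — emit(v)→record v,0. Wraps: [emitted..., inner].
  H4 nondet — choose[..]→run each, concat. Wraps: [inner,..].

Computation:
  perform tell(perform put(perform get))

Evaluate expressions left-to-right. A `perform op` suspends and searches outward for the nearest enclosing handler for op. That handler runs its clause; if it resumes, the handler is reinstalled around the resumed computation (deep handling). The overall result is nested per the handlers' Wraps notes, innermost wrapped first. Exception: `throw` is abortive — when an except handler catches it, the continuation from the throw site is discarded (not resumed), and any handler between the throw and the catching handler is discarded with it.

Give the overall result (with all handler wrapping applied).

Answer: [[((0, (0)), 3)]]

Evaluation trace:
get @ H2 ⇒ 3
put(3) @ H2 ⇒ s:=3
tell(0) @ H0 ⇒ log+=0
H0 returns (0, (0))
H1 returns (0, (0))
H2 returns ((0, (0)), 3)
H3 returns [((0, (0)), 3)]
H4 returns [[((0, (0)), 3)]]
= [[((0, (0)), 3)]]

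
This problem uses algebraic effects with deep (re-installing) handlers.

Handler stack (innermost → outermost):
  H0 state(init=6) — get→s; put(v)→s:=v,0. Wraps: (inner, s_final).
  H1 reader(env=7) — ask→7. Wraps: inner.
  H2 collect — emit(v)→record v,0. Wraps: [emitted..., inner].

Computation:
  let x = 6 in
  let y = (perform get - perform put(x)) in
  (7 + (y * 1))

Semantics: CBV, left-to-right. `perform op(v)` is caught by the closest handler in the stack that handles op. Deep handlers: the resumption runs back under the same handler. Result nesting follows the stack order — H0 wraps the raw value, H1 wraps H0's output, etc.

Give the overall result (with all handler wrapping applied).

Step-by-step:
get @ H0 ⇒ 6
put(6) @ H0 ⇒ s:=6
H0 returns (13, 6)
H1 returns (13, 6)
H2 returns [(13, 6)]
= [(13, 6)]

Answer: [(13, 6)]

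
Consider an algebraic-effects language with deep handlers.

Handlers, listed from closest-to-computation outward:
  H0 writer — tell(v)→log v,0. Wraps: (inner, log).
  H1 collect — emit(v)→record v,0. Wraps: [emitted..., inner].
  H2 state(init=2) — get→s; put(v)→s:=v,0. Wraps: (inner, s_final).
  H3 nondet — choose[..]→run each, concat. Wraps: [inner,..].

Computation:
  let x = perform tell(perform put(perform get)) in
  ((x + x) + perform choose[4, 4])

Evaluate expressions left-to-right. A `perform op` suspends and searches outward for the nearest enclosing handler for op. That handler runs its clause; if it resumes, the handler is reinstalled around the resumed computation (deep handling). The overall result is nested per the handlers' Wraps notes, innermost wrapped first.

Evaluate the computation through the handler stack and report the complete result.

Evaluation trace:
get @ H2 ⇒ 2
put(2) @ H2 ⇒ s:=2
tell(0) @ H0 ⇒ log+=0
choose[4, 4] @ H3
  branch[0] choose=4:
    H0 returns (4, (0))
    H1 returns [(4, (0))]
    H2 returns ([(4, (0))], 2)
    H3 returns [([(4, (0))], 2)]
  branch[1] choose=4:
    H0 returns (4, (0))
    H1 returns [(4, (0))]
    H2 returns ([(4, (0))], 2)
    H3 returns [([(4, (0))], 2)]
= [([(4, (0))], 2), ([(4, (0))], 2)]

Answer: [([(4, (0))], 2), ([(4, (0))], 2)]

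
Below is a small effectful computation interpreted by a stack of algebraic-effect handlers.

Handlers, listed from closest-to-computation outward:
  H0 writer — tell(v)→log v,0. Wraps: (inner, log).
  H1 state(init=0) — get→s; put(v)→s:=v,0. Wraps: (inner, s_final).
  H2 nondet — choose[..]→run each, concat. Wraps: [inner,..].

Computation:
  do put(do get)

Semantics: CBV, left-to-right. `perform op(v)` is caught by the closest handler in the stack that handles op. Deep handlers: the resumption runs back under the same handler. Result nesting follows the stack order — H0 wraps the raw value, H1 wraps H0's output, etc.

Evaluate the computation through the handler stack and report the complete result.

Answer: [((0, ()), 0)]

Working:
get @ H1 ⇒ 0
put(0) @ H1 ⇒ s:=0
H0 returns (0, ())
H1 returns ((0, ()), 0)
H2 returns [((0, ()), 0)]
= [((0, ()), 0)]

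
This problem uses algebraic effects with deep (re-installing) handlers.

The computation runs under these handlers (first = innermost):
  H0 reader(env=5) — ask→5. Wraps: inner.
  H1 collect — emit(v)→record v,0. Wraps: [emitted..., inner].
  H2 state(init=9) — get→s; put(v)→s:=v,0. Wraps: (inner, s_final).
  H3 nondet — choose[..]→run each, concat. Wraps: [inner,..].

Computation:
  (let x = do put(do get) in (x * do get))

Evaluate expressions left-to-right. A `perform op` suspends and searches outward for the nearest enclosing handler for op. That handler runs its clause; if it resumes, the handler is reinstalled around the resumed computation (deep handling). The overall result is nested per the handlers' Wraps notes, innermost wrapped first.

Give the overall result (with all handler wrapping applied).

Working:
get @ H2 ⇒ 9
put(9) @ H2 ⇒ s:=9
get @ H2 ⇒ 9
H0 returns 0
H1 returns [0]
H2 returns ([0], 9)
H3 returns [([0], 9)]
= [([0], 9)]

Answer: [([0], 9)]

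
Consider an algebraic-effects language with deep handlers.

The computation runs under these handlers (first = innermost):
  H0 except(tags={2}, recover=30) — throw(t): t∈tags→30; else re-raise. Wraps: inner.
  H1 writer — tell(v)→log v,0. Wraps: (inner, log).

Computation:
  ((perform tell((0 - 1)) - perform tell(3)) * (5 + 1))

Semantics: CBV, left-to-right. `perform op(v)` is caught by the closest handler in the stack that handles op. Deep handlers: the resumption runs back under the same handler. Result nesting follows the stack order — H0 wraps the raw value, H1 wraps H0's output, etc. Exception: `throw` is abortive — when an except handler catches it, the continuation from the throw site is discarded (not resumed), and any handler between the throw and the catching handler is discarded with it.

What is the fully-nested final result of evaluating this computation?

Working:
tell(-1) @ H1 ⇒ log+=-1
tell(3) @ H1 ⇒ log+=3
H0 returns 0
H1 returns (0, (-1, 3))
= (0, (-1, 3))

Answer: (0, (-1, 3))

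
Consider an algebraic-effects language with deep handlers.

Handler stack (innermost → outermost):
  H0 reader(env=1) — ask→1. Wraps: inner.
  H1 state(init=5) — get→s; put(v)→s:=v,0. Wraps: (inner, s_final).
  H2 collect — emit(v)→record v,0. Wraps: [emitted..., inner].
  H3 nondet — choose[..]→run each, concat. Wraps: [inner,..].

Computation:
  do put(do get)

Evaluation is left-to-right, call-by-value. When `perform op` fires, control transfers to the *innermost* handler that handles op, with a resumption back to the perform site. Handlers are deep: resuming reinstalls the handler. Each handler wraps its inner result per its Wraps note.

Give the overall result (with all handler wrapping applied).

Answer: [[(0, 5)]]

Working:
get @ H1 ⇒ 5
put(5) @ H1 ⇒ s:=5
H0 returns 0
H1 returns (0, 5)
H2 returns [(0, 5)]
H3 returns [[(0, 5)]]
= [[(0, 5)]]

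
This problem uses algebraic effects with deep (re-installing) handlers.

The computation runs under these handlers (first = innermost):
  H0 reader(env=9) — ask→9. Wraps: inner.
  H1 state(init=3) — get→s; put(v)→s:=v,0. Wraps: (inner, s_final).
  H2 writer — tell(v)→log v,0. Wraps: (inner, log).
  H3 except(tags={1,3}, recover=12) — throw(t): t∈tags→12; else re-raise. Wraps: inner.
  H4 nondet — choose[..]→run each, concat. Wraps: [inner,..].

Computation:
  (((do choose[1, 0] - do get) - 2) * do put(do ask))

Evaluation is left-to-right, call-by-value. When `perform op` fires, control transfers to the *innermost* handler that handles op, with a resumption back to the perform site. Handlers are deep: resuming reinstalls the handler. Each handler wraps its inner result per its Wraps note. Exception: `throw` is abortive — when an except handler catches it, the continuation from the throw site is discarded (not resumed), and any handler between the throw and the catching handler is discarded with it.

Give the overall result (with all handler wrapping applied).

Evaluation trace:
choose[1, 0] @ H4
  branch[0] choose=1:
    get @ H1 ⇒ 3
    ask @ H0 ⇒ 9
    put(9) @ H1 ⇒ s:=9
    H0 returns 0
    H1 returns (0, 9)
    H2 returns ((0, 9), ())
    H3 returns ((0, 9), ())
    H4 returns [((0, 9), ())]
  branch[1] choose=0:
    get @ H1 ⇒ 3
    ask @ H0 ⇒ 9
    put(9) @ H1 ⇒ s:=9
    H0 returns 0
    H1 returns (0, 9)
    H2 returns ((0, 9), ())
    H3 returns ((0, 9), ())
    H4 returns [((0, 9), ())]
= [((0, 9), ()), ((0, 9), ())]

Answer: [((0, 9), ()), ((0, 9), ())]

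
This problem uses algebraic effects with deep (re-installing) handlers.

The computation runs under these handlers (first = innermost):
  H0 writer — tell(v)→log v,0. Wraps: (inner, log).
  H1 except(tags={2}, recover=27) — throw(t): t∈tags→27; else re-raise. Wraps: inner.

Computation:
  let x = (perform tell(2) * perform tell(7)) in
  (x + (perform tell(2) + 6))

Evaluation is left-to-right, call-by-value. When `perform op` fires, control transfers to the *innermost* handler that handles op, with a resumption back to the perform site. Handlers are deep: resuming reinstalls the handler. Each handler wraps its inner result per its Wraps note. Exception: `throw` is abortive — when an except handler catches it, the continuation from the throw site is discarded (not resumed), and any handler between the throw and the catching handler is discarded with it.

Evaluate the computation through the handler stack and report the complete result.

Working:
tell(2) @ H0 ⇒ log+=2
tell(7) @ H0 ⇒ log+=7
tell(2) @ H0 ⇒ log+=2
H0 returns (6, (2, 7, 2))
H1 returns (6, (2, 7, 2))
= (6, (2, 7, 2))

Answer: (6, (2, 7, 2))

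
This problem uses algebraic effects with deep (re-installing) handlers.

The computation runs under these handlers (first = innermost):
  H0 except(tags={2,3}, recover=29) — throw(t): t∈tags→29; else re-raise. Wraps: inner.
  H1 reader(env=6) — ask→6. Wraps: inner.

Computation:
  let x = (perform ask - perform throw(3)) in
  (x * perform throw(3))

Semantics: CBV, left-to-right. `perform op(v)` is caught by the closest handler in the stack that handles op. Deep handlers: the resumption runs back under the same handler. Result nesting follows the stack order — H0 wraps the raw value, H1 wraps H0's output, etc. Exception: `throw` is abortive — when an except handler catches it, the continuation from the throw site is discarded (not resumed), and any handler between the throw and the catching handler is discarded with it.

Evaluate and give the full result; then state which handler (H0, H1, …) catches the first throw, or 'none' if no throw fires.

Evaluation trace:
ask @ H1 ⇒ 6
throw(3) @ H0 caught ⇒ 29
H1 returns 29
= 29

Answer: 29 ; first throw caught by: H0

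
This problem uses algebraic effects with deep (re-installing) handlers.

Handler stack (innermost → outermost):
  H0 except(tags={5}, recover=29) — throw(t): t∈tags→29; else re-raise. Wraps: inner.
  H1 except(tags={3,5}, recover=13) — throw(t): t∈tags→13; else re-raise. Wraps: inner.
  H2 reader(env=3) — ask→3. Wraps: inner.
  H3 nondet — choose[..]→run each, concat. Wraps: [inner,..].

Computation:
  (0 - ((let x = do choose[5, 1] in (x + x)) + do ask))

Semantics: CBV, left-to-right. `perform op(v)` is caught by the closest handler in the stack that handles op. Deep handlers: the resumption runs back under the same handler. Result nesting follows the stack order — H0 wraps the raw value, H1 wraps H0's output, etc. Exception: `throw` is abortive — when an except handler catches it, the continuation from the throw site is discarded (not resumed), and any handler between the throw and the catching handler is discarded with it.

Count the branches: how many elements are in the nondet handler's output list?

Working:
choose[5, 1] @ H3
  branch[0] choose=5:
    ask @ H2 ⇒ 3
    H0 returns -13
    H1 returns -13
    H2 returns -13
    H3 returns [-13]
  branch[1] choose=1:
    ask @ H2 ⇒ 3
    H0 returns -5
    H1 returns -5
    H2 returns -5
    H3 returns [-5]
= [-13, -5]

Answer: 2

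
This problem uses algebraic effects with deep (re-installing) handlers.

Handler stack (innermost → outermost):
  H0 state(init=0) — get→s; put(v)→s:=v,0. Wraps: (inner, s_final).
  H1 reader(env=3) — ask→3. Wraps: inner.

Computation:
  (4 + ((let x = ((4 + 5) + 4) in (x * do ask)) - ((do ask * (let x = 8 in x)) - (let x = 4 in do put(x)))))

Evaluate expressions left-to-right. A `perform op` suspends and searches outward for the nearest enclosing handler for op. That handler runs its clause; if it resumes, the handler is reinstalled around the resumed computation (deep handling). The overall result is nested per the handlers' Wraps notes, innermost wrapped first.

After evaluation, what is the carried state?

Answer: 4

Evaluation trace:
ask @ H1 ⇒ 3
ask @ H1 ⇒ 3
put(4) @ H0 ⇒ s:=4
H0 returns (19, 4)
H1 returns (19, 4)
= (19, 4)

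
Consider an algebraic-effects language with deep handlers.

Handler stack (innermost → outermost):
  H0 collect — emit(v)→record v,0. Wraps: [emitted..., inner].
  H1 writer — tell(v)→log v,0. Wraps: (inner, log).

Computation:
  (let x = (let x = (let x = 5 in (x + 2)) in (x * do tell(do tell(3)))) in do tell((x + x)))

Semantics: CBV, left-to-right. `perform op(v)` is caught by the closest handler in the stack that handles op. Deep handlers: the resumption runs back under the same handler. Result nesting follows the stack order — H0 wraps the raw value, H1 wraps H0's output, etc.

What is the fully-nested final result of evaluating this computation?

Answer: ([0], (3, 0, 0))

Step-by-step:
tell(3) @ H1 ⇒ log+=3
tell(0) @ H1 ⇒ log+=0
tell(0) @ H1 ⇒ log+=0
H0 returns [0]
H1 returns ([0], (3, 0, 0))
= ([0], (3, 0, 0))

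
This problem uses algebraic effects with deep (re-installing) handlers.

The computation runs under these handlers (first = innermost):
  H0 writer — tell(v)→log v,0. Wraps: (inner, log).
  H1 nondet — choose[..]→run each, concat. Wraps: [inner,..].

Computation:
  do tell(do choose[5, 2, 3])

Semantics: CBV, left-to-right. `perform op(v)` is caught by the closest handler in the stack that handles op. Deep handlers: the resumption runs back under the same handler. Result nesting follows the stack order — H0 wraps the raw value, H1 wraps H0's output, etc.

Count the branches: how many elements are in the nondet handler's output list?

Step-by-step:
choose[5, 2, 3] @ H1
  branch[0] choose=5:
    tell(5) @ H0 ⇒ log+=5
    H0 returns (0, (5))
    H1 returns [(0, (5))]
  branch[1] choose=2:
    tell(2) @ H0 ⇒ log+=2
    H0 returns (0, (2))
    H1 returns [(0, (2))]
  branch[2] choose=3:
    tell(3) @ H0 ⇒ log+=3
    H0 returns (0, (3))
    H1 returns [(0, (3))]
= [(0, (5)), (0, (2)), (0, (3))]

Answer: 3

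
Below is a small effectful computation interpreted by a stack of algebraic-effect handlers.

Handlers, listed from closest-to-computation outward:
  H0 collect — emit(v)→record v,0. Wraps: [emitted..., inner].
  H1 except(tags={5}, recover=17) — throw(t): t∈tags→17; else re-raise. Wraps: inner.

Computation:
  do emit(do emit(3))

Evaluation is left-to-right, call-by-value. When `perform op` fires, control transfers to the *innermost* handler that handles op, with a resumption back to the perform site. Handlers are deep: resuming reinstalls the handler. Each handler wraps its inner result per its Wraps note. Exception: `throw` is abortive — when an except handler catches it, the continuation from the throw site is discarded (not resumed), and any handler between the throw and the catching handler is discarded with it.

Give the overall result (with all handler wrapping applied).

Answer: [3, 0, 0]

Step-by-step:
emit(3) @ H0 ⇒ out+=3
emit(0) @ H0 ⇒ out+=0
H0 returns [3, 0, 0]
H1 returns [3, 0, 0]
= [3, 0, 0]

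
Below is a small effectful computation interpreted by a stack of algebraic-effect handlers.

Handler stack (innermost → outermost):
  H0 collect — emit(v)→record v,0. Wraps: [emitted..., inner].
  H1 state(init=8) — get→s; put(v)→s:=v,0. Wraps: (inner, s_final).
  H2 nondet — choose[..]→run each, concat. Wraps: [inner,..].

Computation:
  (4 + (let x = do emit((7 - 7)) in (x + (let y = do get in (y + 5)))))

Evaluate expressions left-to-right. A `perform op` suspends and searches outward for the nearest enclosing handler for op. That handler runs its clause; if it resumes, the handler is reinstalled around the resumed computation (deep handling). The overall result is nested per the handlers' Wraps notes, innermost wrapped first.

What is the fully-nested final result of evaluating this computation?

Answer: [([0, 17], 8)]

Evaluation trace:
emit(0) @ H0 ⇒ out+=0
get @ H1 ⇒ 8
H0 returns [0, 17]
H1 returns ([0, 17], 8)
H2 returns [([0, 17], 8)]
= [([0, 17], 8)]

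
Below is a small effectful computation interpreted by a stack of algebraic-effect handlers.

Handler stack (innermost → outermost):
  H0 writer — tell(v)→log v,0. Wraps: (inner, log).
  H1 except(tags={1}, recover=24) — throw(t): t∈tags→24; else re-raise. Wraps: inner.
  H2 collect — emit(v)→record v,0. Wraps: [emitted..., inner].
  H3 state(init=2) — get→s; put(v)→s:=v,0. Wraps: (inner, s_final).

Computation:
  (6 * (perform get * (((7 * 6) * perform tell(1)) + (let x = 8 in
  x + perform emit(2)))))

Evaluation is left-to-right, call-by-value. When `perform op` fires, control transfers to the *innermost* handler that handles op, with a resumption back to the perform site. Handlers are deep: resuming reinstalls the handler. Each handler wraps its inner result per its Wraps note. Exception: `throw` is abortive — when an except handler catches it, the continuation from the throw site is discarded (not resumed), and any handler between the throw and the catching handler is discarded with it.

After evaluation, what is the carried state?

Answer: 2

Working:
get @ H3 ⇒ 2
tell(1) @ H0 ⇒ log+=1
emit(2) @ H2 ⇒ out+=2
H0 returns (96, (1))
H1 returns (96, (1))
H2 returns [2, (96, (1))]
H3 returns ([2, (96, (1))], 2)
= ([2, (96, (1))], 2)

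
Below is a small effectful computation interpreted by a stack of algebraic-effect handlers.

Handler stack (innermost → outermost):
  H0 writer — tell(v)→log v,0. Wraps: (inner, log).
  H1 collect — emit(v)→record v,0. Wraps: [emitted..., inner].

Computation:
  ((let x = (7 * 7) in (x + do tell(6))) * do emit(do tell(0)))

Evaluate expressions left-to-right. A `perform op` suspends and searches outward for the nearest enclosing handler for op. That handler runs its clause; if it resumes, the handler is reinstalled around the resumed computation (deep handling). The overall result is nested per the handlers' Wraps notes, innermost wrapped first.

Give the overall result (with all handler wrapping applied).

Answer: [0, (0, (6, 0))]

Working:
tell(6) @ H0 ⇒ log+=6
tell(0) @ H0 ⇒ log+=0
emit(0) @ H1 ⇒ out+=0
H0 returns (0, (6, 0))
H1 returns [0, (0, (6, 0))]
= [0, (0, (6, 0))]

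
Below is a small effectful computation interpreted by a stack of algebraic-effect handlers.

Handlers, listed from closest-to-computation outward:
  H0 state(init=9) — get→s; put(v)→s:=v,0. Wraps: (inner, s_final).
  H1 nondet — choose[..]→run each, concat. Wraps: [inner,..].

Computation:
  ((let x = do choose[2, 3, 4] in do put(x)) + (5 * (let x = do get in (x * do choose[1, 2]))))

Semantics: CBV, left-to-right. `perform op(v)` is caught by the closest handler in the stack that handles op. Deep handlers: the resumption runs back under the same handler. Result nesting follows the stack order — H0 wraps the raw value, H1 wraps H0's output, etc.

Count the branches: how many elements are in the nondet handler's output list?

Working:
choose[2, 3, 4] @ H1
  branch[0] choose=2:
    put(2) @ H0 ⇒ s:=2
    get @ H0 ⇒ 2
    choose[1, 2] @ H1
      branch[0] choose=1:
        H0 returns (10, 2)
        H1 returns [(10, 2)]
      branch[1] choose=2:
        H0 returns (20, 2)
        H1 returns [(20, 2)]
  branch[1] choose=3:
    put(3) @ H0 ⇒ s:=3
    get @ H0 ⇒ 3
    choose[1, 2] @ H1
      branch[0] choose=1:
        H0 returns (15, 3)
        H1 returns [(15, 3)]
      branch[1] choose=2:
        H0 returns (30, 3)
        H1 returns [(30, 3)]
  branch[2] choose=4:
    put(4) @ H0 ⇒ s:=4
    get @ H0 ⇒ 4
    choose[1, 2] @ H1
      branch[0] choose=1:
        H0 returns (20, 4)
        H1 returns [(20, 4)]
      branch[1] choose=2:
        H0 returns (40, 4)
        H1 returns [(40, 4)]
= [(10, 2), (20, 2), (15, 3), (30, 3), (20, 4), (40, 4)]

Answer: 6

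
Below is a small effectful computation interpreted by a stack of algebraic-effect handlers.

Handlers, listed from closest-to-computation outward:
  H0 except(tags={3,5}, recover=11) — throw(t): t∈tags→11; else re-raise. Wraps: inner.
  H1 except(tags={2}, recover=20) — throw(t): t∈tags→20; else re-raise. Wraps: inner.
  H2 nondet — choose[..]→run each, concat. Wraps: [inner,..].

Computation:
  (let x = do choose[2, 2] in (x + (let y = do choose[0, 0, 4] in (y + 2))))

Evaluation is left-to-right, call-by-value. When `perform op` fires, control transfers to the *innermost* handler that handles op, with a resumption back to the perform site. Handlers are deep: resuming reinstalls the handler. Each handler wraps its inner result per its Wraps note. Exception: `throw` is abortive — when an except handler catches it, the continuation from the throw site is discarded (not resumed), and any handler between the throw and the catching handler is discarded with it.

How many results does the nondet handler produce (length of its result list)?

Answer: 6

Step-by-step:
choose[2, 2] @ H2
  branch[0] choose=2:
    choose[0, 0, 4] @ H2
      branch[0] choose=0:
        H0 returns 4
        H1 returns 4
        H2 returns [4]
      branch[1] choose=0:
        H0 returns 4
        H1 returns 4
        H2 returns [4]
      branch[2] choose=4:
        H0 returns 8
        H1 returns 8
        H2 returns [8]
  branch[1] choose=2:
    choose[0, 0, 4] @ H2
      branch[0] choose=0:
        H0 returns 4
        H1 returns 4
        H2 returns [4]
      branch[1] choose=0:
        H0 returns 4
        H1 returns 4
        H2 returns [4]
      branch[2] choose=4:
        H0 returns 8
        H1 returns 8
        H2 returns [8]
= [4, 4, 8, 4, 4, 8]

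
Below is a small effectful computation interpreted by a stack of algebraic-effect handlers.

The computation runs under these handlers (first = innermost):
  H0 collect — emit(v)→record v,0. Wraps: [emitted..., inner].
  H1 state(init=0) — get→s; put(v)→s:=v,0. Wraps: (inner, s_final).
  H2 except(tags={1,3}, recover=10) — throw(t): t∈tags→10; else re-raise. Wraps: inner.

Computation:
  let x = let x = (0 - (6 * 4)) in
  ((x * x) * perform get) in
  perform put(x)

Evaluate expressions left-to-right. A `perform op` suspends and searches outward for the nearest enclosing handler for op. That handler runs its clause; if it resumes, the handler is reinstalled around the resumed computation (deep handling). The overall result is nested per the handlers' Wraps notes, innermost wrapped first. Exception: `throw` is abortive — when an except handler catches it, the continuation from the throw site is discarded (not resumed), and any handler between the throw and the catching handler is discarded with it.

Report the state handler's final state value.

Answer: 0

Step-by-step:
get @ H1 ⇒ 0
put(0) @ H1 ⇒ s:=0
H0 returns [0]
H1 returns ([0], 0)
H2 returns ([0], 0)
= ([0], 0)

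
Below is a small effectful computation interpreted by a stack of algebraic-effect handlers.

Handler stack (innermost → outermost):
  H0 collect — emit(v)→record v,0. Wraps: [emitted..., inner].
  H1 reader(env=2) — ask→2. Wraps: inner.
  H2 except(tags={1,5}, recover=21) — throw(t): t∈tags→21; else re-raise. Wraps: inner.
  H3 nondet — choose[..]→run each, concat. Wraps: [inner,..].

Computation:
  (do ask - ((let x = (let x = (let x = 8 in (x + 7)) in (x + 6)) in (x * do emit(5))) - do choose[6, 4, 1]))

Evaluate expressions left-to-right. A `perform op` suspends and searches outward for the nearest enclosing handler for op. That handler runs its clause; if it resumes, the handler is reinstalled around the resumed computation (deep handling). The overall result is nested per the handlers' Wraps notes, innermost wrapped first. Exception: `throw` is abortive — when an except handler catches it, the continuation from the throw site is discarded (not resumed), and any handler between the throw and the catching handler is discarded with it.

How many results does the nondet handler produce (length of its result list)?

Answer: 3

Evaluation trace:
ask @ H1 ⇒ 2
emit(5) @ H0 ⇒ out+=5
choose[6, 4, 1] @ H3
  branch[0] choose=6:
    H0 returns [5, 8]
    H1 returns [5, 8]
    H2 returns [5, 8]
    H3 returns [[5, 8]]
  branch[1] choose=4:
    H0 returns [5, 6]
    H1 returns [5, 6]
    H2 returns [5, 6]
    H3 returns [[5, 6]]
  branch[2] choose=1:
    H0 returns [5, 3]
    H1 returns [5, 3]
    H2 returns [5, 3]
    H3 returns [[5, 3]]
= [[5, 8], [5, 6], [5, 3]]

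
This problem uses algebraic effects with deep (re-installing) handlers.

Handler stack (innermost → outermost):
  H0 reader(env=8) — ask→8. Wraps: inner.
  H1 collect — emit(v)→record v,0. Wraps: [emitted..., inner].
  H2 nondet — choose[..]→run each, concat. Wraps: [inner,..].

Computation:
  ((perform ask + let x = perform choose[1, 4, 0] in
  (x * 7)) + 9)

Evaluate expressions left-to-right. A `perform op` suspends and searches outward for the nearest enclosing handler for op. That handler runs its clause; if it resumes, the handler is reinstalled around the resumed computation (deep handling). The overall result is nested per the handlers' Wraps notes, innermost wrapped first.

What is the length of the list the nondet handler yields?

Evaluation trace:
ask @ H0 ⇒ 8
choose[1, 4, 0] @ H2
  branch[0] choose=1:
    H0 returns 24
    H1 returns [24]
    H2 returns [[24]]
  branch[1] choose=4:
    H0 returns 45
    H1 returns [45]
    H2 returns [[45]]
  branch[2] choose=0:
    H0 returns 17
    H1 returns [17]
    H2 returns [[17]]
= [[24], [45], [17]]

Answer: 3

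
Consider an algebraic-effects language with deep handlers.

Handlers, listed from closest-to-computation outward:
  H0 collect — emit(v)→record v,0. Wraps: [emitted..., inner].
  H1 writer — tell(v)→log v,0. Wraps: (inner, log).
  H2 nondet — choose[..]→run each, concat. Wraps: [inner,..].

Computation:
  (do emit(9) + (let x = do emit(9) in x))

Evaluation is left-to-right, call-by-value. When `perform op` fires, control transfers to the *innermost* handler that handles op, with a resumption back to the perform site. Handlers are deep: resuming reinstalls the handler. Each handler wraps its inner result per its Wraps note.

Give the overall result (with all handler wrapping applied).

Answer: [([9, 9, 0], ())]

Evaluation trace:
emit(9) @ H0 ⇒ out+=9
emit(9) @ H0 ⇒ out+=9
H0 returns [9, 9, 0]
H1 returns ([9, 9, 0], ())
H2 returns [([9, 9, 0], ())]
= [([9, 9, 0], ())]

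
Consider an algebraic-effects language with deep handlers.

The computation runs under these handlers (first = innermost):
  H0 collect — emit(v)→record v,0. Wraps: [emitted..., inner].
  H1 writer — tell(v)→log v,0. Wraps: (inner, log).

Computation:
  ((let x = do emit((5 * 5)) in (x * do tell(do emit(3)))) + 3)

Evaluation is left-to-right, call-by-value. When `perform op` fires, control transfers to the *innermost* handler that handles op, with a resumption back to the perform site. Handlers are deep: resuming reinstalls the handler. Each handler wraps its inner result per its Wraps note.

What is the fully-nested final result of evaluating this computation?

Step-by-step:
emit(25) @ H0 ⇒ out+=25
emit(3) @ H0 ⇒ out+=3
tell(0) @ H1 ⇒ log+=0
H0 returns [25, 3, 3]
H1 returns ([25, 3, 3], (0))
= ([25, 3, 3], (0))

Answer: ([25, 3, 3], (0))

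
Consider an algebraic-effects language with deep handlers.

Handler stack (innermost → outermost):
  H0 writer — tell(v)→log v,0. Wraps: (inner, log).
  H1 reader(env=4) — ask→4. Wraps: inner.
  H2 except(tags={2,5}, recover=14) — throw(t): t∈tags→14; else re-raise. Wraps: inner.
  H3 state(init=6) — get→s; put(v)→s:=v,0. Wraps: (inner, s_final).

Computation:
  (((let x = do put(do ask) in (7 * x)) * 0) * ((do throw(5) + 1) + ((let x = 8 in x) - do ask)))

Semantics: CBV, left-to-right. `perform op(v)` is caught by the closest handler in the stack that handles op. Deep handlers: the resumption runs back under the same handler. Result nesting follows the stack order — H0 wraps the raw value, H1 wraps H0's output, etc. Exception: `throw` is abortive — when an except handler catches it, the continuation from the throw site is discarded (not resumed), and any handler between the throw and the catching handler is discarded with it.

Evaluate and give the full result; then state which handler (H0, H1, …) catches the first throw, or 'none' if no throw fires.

Answer: (14, 4) ; first throw caught by: H2

Step-by-step:
ask @ H1 ⇒ 4
put(4) @ H3 ⇒ s:=4
throw(5) @ H2 caught ⇒ 14
H3 returns (14, 4)
= (14, 4)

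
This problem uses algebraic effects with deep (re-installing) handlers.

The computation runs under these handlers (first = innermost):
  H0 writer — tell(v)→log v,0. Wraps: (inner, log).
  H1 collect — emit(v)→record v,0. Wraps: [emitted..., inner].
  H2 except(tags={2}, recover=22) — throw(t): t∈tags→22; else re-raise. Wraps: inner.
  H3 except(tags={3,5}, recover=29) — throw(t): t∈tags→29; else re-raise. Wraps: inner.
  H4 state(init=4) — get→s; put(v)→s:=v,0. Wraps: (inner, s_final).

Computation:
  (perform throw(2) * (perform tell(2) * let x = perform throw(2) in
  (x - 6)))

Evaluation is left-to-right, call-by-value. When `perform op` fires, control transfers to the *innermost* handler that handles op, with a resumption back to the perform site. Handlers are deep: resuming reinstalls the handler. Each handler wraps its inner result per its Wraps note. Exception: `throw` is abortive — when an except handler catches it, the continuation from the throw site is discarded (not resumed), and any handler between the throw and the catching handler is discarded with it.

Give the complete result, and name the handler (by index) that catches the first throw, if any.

Evaluation trace:
throw(2) @ H2 caught ⇒ 22
H3 returns 22
H4 returns (22, 4)
= (22, 4)

Answer: (22, 4) ; first throw caught by: H2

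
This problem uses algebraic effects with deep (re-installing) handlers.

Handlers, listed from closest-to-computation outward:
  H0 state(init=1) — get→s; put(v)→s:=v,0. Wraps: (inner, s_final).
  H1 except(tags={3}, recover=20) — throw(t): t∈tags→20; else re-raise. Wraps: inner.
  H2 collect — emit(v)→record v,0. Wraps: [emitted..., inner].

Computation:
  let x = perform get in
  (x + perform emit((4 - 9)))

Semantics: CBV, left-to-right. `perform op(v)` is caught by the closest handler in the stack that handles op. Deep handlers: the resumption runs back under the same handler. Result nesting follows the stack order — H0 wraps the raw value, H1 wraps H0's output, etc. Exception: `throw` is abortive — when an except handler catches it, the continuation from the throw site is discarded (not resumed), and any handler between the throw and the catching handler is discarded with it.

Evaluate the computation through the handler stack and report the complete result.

Answer: [-5, (1, 1)]

Evaluation trace:
get @ H0 ⇒ 1
emit(-5) @ H2 ⇒ out+=-5
H0 returns (1, 1)
H1 returns (1, 1)
H2 returns [-5, (1, 1)]
= [-5, (1, 1)]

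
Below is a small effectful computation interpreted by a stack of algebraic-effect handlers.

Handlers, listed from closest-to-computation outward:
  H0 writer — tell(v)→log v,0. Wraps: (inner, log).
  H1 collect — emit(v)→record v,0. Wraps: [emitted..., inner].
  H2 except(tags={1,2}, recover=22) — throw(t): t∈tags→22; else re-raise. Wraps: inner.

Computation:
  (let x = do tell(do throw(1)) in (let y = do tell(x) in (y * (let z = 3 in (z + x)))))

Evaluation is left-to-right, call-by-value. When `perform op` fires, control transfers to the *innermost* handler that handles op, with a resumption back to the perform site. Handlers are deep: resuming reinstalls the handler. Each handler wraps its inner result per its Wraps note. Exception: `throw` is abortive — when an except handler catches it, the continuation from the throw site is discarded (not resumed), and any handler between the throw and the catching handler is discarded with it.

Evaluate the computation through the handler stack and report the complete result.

Answer: 22

Step-by-step:
throw(1) @ H2 caught ⇒ 22
= 22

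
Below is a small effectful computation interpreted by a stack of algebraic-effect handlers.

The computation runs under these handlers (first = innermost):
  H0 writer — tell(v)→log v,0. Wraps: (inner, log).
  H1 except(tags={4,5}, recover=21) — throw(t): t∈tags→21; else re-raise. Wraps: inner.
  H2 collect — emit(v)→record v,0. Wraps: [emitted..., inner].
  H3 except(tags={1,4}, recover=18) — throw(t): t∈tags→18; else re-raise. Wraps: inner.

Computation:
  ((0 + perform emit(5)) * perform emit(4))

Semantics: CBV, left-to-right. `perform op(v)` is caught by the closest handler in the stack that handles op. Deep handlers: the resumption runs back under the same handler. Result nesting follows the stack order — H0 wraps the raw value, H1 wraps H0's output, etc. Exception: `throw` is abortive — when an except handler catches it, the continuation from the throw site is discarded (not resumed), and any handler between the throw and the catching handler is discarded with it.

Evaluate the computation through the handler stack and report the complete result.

Evaluation trace:
emit(5) @ H2 ⇒ out+=5
emit(4) @ H2 ⇒ out+=4
H0 returns (0, ())
H1 returns (0, ())
H2 returns [5, 4, (0, ())]
H3 returns [5, 4, (0, ())]
= [5, 4, (0, ())]

Answer: [5, 4, (0, ())]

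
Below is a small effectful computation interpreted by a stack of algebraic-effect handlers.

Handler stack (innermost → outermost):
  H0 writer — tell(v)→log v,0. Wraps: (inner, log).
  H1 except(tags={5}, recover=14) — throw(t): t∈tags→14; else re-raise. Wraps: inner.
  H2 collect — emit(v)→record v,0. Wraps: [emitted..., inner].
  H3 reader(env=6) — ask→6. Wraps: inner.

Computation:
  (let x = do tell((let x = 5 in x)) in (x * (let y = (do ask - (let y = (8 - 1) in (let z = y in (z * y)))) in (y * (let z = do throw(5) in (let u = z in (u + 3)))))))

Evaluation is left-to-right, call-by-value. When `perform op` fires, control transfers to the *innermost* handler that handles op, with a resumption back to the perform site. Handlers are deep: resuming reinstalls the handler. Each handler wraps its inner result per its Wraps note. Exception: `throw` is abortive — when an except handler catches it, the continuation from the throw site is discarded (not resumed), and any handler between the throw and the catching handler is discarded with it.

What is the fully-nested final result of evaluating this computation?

Answer: [14]

Evaluation trace:
tell(5) @ H0 ⇒ log+=5
ask @ H3 ⇒ 6
throw(5) @ H1 caught ⇒ 14
H2 returns [14]
H3 returns [14]
= [14]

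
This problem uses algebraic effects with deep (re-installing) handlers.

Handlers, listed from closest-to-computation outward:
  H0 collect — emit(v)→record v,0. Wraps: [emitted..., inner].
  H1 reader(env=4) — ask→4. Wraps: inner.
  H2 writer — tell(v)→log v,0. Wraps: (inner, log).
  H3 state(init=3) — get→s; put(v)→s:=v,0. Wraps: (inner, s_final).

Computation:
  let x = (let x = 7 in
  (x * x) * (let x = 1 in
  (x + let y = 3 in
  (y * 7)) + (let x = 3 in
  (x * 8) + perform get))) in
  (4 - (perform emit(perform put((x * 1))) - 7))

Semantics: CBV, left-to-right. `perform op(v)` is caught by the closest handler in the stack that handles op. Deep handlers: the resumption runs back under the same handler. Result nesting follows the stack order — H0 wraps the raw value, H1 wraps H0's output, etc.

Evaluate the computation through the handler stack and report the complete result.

Answer: (([0, 11], ()), 2401)

Step-by-step:
get @ H3 ⇒ 3
put(2401) @ H3 ⇒ s:=2401
emit(0) @ H0 ⇒ out+=0
H0 returns [0, 11]
H1 returns [0, 11]
H2 returns ([0, 11], ())
H3 returns (([0, 11], ()), 2401)
= (([0, 11], ()), 2401)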